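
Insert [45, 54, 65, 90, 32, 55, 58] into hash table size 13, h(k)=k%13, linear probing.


Insert 45: h=6 -> slot 6
Insert 54: h=2 -> slot 2
Insert 65: h=0 -> slot 0
Insert 90: h=12 -> slot 12
Insert 32: h=6, 1 probes -> slot 7
Insert 55: h=3 -> slot 3
Insert 58: h=6, 2 probes -> slot 8

Table: [65, None, 54, 55, None, None, 45, 32, 58, None, None, None, 90]


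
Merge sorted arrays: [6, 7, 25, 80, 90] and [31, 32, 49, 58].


Take 6 from A
Take 7 from A
Take 25 from A
Take 31 from B
Take 32 from B
Take 49 from B
Take 58 from B

Merged: [6, 7, 25, 31, 32, 49, 58, 80, 90]


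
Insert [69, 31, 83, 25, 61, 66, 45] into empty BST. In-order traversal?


Insert 69: root
Insert 31: L from 69
Insert 83: R from 69
Insert 25: L from 69 -> L from 31
Insert 61: L from 69 -> R from 31
Insert 66: L from 69 -> R from 31 -> R from 61
Insert 45: L from 69 -> R from 31 -> L from 61

In-order: [25, 31, 45, 61, 66, 69, 83]


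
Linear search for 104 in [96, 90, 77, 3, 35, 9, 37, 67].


i=0: 96!=104
i=1: 90!=104
i=2: 77!=104
i=3: 3!=104
i=4: 35!=104
i=5: 9!=104
i=6: 37!=104
i=7: 67!=104

Not found, 8 comps


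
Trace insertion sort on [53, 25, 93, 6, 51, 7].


Initial: [53, 25, 93, 6, 51, 7]
Insert 25: [25, 53, 93, 6, 51, 7]
Insert 93: [25, 53, 93, 6, 51, 7]
Insert 6: [6, 25, 53, 93, 51, 7]
Insert 51: [6, 25, 51, 53, 93, 7]
Insert 7: [6, 7, 25, 51, 53, 93]

Sorted: [6, 7, 25, 51, 53, 93]


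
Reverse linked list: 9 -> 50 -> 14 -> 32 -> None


Step 1: curr=9, set curr.next=prev(None) | reversed so far: 9
Step 2: curr=50, set curr.next=prev(9) | reversed so far: 50 -> 9
Step 3: curr=14, set curr.next=prev(50) | reversed so far: 14 -> 50 -> 9
Step 4: curr=32, set curr.next=prev(14) | reversed so far: 32 -> 14 -> 50 -> 9

32 -> 14 -> 50 -> 9 -> None


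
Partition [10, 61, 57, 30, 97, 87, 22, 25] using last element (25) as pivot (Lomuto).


Pivot: 25
  10 <= 25: advance i (no swap)
  22 <= 25: swap -> [10, 22, 57, 30, 97, 87, 61, 25]
Place pivot at 2: [10, 22, 25, 30, 97, 87, 61, 57]

Partitioned: [10, 22, 25, 30, 97, 87, 61, 57]


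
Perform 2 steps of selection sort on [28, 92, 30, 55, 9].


Initial: [28, 92, 30, 55, 9]
Step 1: min=9 at 4
  Swap: [9, 92, 30, 55, 28]
Step 2: min=28 at 4
  Swap: [9, 28, 30, 55, 92]

After 2 steps: [9, 28, 30, 55, 92]


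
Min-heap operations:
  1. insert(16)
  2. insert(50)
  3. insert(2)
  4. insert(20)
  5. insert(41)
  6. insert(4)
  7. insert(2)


insert(16) -> [16]
insert(50) -> [16, 50]
insert(2) -> [2, 50, 16]
insert(20) -> [2, 20, 16, 50]
insert(41) -> [2, 20, 16, 50, 41]
insert(4) -> [2, 20, 4, 50, 41, 16]
insert(2) -> [2, 20, 2, 50, 41, 16, 4]

Final heap: [2, 20, 2, 50, 41, 16, 4]


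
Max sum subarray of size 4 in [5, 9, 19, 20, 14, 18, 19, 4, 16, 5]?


[0:4]: 53
[1:5]: 62
[2:6]: 71
[3:7]: 71
[4:8]: 55
[5:9]: 57
[6:10]: 44

Max: 71 at [2:6]


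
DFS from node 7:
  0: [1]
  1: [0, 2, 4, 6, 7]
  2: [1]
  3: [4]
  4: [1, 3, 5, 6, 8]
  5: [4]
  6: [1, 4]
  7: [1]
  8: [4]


Visit 7, push [1]
Visit 1, push [6, 4, 2, 0]
Visit 0, push []
Visit 2, push []
Visit 4, push [8, 6, 5, 3]
Visit 3, push []
Visit 5, push []
Visit 6, push []
Visit 8, push []

DFS order: [7, 1, 0, 2, 4, 3, 5, 6, 8]


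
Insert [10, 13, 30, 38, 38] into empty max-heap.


Insert 10: [10]
Insert 13: [13, 10]
Insert 30: [30, 10, 13]
Insert 38: [38, 30, 13, 10]
Insert 38: [38, 38, 13, 10, 30]

Final heap: [38, 38, 13, 10, 30]


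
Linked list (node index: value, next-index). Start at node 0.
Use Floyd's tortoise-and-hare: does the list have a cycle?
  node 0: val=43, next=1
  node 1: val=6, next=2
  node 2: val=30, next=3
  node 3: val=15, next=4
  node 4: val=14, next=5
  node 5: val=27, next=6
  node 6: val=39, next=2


Floyd's tortoise (slow, +1) and hare (fast, +2):
  init: slow=0, fast=0
  step 1: slow=1, fast=2
  step 2: slow=2, fast=4
  step 3: slow=3, fast=6
  step 4: slow=4, fast=3
  step 5: slow=5, fast=5
  slow == fast at node 5: cycle detected

Cycle: yes


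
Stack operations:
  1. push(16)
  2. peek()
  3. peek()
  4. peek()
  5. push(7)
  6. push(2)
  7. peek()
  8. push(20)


push(16) -> [16]
peek()->16
peek()->16
peek()->16
push(7) -> [16, 7]
push(2) -> [16, 7, 2]
peek()->2
push(20) -> [16, 7, 2, 20]

Final stack: [16, 7, 2, 20]


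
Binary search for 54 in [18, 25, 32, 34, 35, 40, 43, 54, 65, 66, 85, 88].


Step 1: lo=0, hi=11, mid=5, val=40
Step 2: lo=6, hi=11, mid=8, val=65
Step 3: lo=6, hi=7, mid=6, val=43
Step 4: lo=7, hi=7, mid=7, val=54

Found at index 7


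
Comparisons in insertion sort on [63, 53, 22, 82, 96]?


Algorithm: insertion sort
Input: [63, 53, 22, 82, 96]
Sorted: [22, 53, 63, 82, 96]

5


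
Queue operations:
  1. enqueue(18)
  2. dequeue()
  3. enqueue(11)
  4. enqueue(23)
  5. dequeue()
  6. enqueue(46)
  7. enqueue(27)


enqueue(18) -> [18]
dequeue()->18, []
enqueue(11) -> [11]
enqueue(23) -> [11, 23]
dequeue()->11, [23]
enqueue(46) -> [23, 46]
enqueue(27) -> [23, 46, 27]

Final queue: [23, 46, 27]


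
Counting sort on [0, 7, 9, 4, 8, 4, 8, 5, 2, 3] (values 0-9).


Input: [0, 7, 9, 4, 8, 4, 8, 5, 2, 3]
Counts: [1, 0, 1, 1, 2, 1, 0, 1, 2, 1]

Sorted: [0, 2, 3, 4, 4, 5, 7, 8, 8, 9]


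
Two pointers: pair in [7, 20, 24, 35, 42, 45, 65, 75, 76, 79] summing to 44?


lo=0(7)+hi=9(79)=86
lo=0(7)+hi=8(76)=83
lo=0(7)+hi=7(75)=82
lo=0(7)+hi=6(65)=72
lo=0(7)+hi=5(45)=52
lo=0(7)+hi=4(42)=49
lo=0(7)+hi=3(35)=42
lo=1(20)+hi=3(35)=55
lo=1(20)+hi=2(24)=44

Yes: 20+24=44


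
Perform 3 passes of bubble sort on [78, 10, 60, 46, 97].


Initial: [78, 10, 60, 46, 97]
Pass 1: [10, 60, 46, 78, 97] (3 swaps)
Pass 2: [10, 46, 60, 78, 97] (1 swaps)
Pass 3: [10, 46, 60, 78, 97] (0 swaps)

After 3 passes: [10, 46, 60, 78, 97]


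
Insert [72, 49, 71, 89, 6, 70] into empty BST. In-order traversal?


Insert 72: root
Insert 49: L from 72
Insert 71: L from 72 -> R from 49
Insert 89: R from 72
Insert 6: L from 72 -> L from 49
Insert 70: L from 72 -> R from 49 -> L from 71

In-order: [6, 49, 70, 71, 72, 89]


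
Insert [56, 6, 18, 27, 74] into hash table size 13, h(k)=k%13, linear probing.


Insert 56: h=4 -> slot 4
Insert 6: h=6 -> slot 6
Insert 18: h=5 -> slot 5
Insert 27: h=1 -> slot 1
Insert 74: h=9 -> slot 9

Table: [None, 27, None, None, 56, 18, 6, None, None, 74, None, None, None]


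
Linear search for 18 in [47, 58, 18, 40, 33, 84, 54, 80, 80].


i=0: 47!=18
i=1: 58!=18
i=2: 18==18 found!

Found at 2, 3 comps


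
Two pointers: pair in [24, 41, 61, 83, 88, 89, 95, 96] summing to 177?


lo=0(24)+hi=7(96)=120
lo=1(41)+hi=7(96)=137
lo=2(61)+hi=7(96)=157
lo=3(83)+hi=7(96)=179
lo=3(83)+hi=6(95)=178
lo=3(83)+hi=5(89)=172
lo=4(88)+hi=5(89)=177

Yes: 88+89=177


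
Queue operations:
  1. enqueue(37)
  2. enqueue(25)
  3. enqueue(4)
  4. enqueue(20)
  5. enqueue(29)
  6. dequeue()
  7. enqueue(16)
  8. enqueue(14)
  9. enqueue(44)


enqueue(37) -> [37]
enqueue(25) -> [37, 25]
enqueue(4) -> [37, 25, 4]
enqueue(20) -> [37, 25, 4, 20]
enqueue(29) -> [37, 25, 4, 20, 29]
dequeue()->37, [25, 4, 20, 29]
enqueue(16) -> [25, 4, 20, 29, 16]
enqueue(14) -> [25, 4, 20, 29, 16, 14]
enqueue(44) -> [25, 4, 20, 29, 16, 14, 44]

Final queue: [25, 4, 20, 29, 16, 14, 44]


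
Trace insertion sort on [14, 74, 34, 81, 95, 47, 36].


Initial: [14, 74, 34, 81, 95, 47, 36]
Insert 74: [14, 74, 34, 81, 95, 47, 36]
Insert 34: [14, 34, 74, 81, 95, 47, 36]
Insert 81: [14, 34, 74, 81, 95, 47, 36]
Insert 95: [14, 34, 74, 81, 95, 47, 36]
Insert 47: [14, 34, 47, 74, 81, 95, 36]
Insert 36: [14, 34, 36, 47, 74, 81, 95]

Sorted: [14, 34, 36, 47, 74, 81, 95]


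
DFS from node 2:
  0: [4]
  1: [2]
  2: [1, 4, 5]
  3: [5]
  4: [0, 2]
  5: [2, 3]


Visit 2, push [5, 4, 1]
Visit 1, push []
Visit 4, push [0]
Visit 0, push []
Visit 5, push [3]
Visit 3, push []

DFS order: [2, 1, 4, 0, 5, 3]


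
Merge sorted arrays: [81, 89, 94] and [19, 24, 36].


Take 19 from B
Take 24 from B
Take 36 from B

Merged: [19, 24, 36, 81, 89, 94]


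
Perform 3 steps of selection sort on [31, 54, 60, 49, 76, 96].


Initial: [31, 54, 60, 49, 76, 96]
Step 1: min=31 at 0
  Swap: [31, 54, 60, 49, 76, 96]
Step 2: min=49 at 3
  Swap: [31, 49, 60, 54, 76, 96]
Step 3: min=54 at 3
  Swap: [31, 49, 54, 60, 76, 96]

After 3 steps: [31, 49, 54, 60, 76, 96]


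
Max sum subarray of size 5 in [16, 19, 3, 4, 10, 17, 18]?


[0:5]: 52
[1:6]: 53
[2:7]: 52

Max: 53 at [1:6]


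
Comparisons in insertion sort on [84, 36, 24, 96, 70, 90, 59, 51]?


Algorithm: insertion sort
Input: [84, 36, 24, 96, 70, 90, 59, 51]
Sorted: [24, 36, 51, 59, 70, 84, 90, 96]

20


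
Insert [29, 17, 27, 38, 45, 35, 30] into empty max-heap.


Insert 29: [29]
Insert 17: [29, 17]
Insert 27: [29, 17, 27]
Insert 38: [38, 29, 27, 17]
Insert 45: [45, 38, 27, 17, 29]
Insert 35: [45, 38, 35, 17, 29, 27]
Insert 30: [45, 38, 35, 17, 29, 27, 30]

Final heap: [45, 38, 35, 17, 29, 27, 30]


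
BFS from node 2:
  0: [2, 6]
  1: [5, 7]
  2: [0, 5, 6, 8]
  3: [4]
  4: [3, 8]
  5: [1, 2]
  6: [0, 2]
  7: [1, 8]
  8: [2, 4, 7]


Visit 2, enqueue [0, 5, 6, 8]
Visit 0, enqueue []
Visit 5, enqueue [1]
Visit 6, enqueue []
Visit 8, enqueue [4, 7]
Visit 1, enqueue []
Visit 4, enqueue [3]
Visit 7, enqueue []
Visit 3, enqueue []

BFS order: [2, 0, 5, 6, 8, 1, 4, 7, 3]


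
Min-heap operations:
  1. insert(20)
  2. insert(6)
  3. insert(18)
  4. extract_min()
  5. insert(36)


insert(20) -> [20]
insert(6) -> [6, 20]
insert(18) -> [6, 20, 18]
extract_min()->6, [18, 20]
insert(36) -> [18, 20, 36]

Final heap: [18, 20, 36]


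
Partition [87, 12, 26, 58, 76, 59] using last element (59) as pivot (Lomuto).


Pivot: 59
  12 <= 59: swap -> [12, 87, 26, 58, 76, 59]
  26 <= 59: swap -> [12, 26, 87, 58, 76, 59]
  58 <= 59: swap -> [12, 26, 58, 87, 76, 59]
Place pivot at 3: [12, 26, 58, 59, 76, 87]

Partitioned: [12, 26, 58, 59, 76, 87]


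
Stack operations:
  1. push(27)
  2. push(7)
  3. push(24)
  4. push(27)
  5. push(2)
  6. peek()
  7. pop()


push(27) -> [27]
push(7) -> [27, 7]
push(24) -> [27, 7, 24]
push(27) -> [27, 7, 24, 27]
push(2) -> [27, 7, 24, 27, 2]
peek()->2
pop()->2, [27, 7, 24, 27]

Final stack: [27, 7, 24, 27]


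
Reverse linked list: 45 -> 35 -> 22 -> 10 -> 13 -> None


Step 1: curr=45, set curr.next=prev(None) | reversed so far: 45
Step 2: curr=35, set curr.next=prev(45) | reversed so far: 35 -> 45
Step 3: curr=22, set curr.next=prev(35) | reversed so far: 22 -> 35 -> 45
Step 4: curr=10, set curr.next=prev(22) | reversed so far: 10 -> 22 -> 35 -> 45
Step 5: curr=13, set curr.next=prev(10) | reversed so far: 13 -> 10 -> 22 -> 35 -> 45

13 -> 10 -> 22 -> 35 -> 45 -> None


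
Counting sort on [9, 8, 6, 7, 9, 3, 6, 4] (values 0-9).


Input: [9, 8, 6, 7, 9, 3, 6, 4]
Counts: [0, 0, 0, 1, 1, 0, 2, 1, 1, 2]

Sorted: [3, 4, 6, 6, 7, 8, 9, 9]


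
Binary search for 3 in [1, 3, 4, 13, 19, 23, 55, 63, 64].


Step 1: lo=0, hi=8, mid=4, val=19
Step 2: lo=0, hi=3, mid=1, val=3

Found at index 1


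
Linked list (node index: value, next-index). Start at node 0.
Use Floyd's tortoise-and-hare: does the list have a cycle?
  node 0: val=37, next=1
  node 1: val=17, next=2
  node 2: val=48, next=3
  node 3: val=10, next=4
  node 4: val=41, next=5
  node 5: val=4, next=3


Floyd's tortoise (slow, +1) and hare (fast, +2):
  init: slow=0, fast=0
  step 1: slow=1, fast=2
  step 2: slow=2, fast=4
  step 3: slow=3, fast=3
  slow == fast at node 3: cycle detected

Cycle: yes


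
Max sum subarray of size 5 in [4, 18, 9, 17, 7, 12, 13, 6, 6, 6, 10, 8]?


[0:5]: 55
[1:6]: 63
[2:7]: 58
[3:8]: 55
[4:9]: 44
[5:10]: 43
[6:11]: 41
[7:12]: 36

Max: 63 at [1:6]


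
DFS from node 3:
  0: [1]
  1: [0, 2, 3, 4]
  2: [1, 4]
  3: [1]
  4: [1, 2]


Visit 3, push [1]
Visit 1, push [4, 2, 0]
Visit 0, push []
Visit 2, push [4]
Visit 4, push []

DFS order: [3, 1, 0, 2, 4]


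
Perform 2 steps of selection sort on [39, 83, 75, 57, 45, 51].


Initial: [39, 83, 75, 57, 45, 51]
Step 1: min=39 at 0
  Swap: [39, 83, 75, 57, 45, 51]
Step 2: min=45 at 4
  Swap: [39, 45, 75, 57, 83, 51]

After 2 steps: [39, 45, 75, 57, 83, 51]


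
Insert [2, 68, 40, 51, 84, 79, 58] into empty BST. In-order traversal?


Insert 2: root
Insert 68: R from 2
Insert 40: R from 2 -> L from 68
Insert 51: R from 2 -> L from 68 -> R from 40
Insert 84: R from 2 -> R from 68
Insert 79: R from 2 -> R from 68 -> L from 84
Insert 58: R from 2 -> L from 68 -> R from 40 -> R from 51

In-order: [2, 40, 51, 58, 68, 79, 84]


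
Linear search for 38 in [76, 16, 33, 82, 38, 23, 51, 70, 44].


i=0: 76!=38
i=1: 16!=38
i=2: 33!=38
i=3: 82!=38
i=4: 38==38 found!

Found at 4, 5 comps


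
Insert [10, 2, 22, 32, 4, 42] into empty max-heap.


Insert 10: [10]
Insert 2: [10, 2]
Insert 22: [22, 2, 10]
Insert 32: [32, 22, 10, 2]
Insert 4: [32, 22, 10, 2, 4]
Insert 42: [42, 22, 32, 2, 4, 10]

Final heap: [42, 22, 32, 2, 4, 10]


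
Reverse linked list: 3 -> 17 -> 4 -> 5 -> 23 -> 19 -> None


Step 1: curr=3, set curr.next=prev(None) | reversed so far: 3
Step 2: curr=17, set curr.next=prev(3) | reversed so far: 17 -> 3
Step 3: curr=4, set curr.next=prev(17) | reversed so far: 4 -> 17 -> 3
Step 4: curr=5, set curr.next=prev(4) | reversed so far: 5 -> 4 -> 17 -> 3
Step 5: curr=23, set curr.next=prev(5) | reversed so far: 23 -> 5 -> 4 -> 17 -> 3
Step 6: curr=19, set curr.next=prev(23) | reversed so far: 19 -> 23 -> 5 -> 4 -> 17 -> 3

19 -> 23 -> 5 -> 4 -> 17 -> 3 -> None


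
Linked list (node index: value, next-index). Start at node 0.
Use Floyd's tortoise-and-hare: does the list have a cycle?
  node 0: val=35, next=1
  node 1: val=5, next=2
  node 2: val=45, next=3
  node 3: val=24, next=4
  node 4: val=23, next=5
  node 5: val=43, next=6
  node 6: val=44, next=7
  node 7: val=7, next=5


Floyd's tortoise (slow, +1) and hare (fast, +2):
  init: slow=0, fast=0
  step 1: slow=1, fast=2
  step 2: slow=2, fast=4
  step 3: slow=3, fast=6
  step 4: slow=4, fast=5
  step 5: slow=5, fast=7
  step 6: slow=6, fast=6
  slow == fast at node 6: cycle detected

Cycle: yes


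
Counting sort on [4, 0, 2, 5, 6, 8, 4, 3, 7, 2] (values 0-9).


Input: [4, 0, 2, 5, 6, 8, 4, 3, 7, 2]
Counts: [1, 0, 2, 1, 2, 1, 1, 1, 1, 0]

Sorted: [0, 2, 2, 3, 4, 4, 5, 6, 7, 8]


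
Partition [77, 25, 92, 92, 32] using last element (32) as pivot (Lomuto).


Pivot: 32
  25 <= 32: swap -> [25, 77, 92, 92, 32]
Place pivot at 1: [25, 32, 92, 92, 77]

Partitioned: [25, 32, 92, 92, 77]


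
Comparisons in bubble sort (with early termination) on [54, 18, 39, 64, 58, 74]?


Algorithm: bubble sort (with early termination)
Input: [54, 18, 39, 64, 58, 74]
Sorted: [18, 39, 54, 58, 64, 74]

9


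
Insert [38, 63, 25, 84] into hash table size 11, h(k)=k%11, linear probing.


Insert 38: h=5 -> slot 5
Insert 63: h=8 -> slot 8
Insert 25: h=3 -> slot 3
Insert 84: h=7 -> slot 7

Table: [None, None, None, 25, None, 38, None, 84, 63, None, None]


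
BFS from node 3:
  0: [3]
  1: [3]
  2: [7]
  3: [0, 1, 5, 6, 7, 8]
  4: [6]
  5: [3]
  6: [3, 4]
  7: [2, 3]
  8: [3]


Visit 3, enqueue [0, 1, 5, 6, 7, 8]
Visit 0, enqueue []
Visit 1, enqueue []
Visit 5, enqueue []
Visit 6, enqueue [4]
Visit 7, enqueue [2]
Visit 8, enqueue []
Visit 4, enqueue []
Visit 2, enqueue []

BFS order: [3, 0, 1, 5, 6, 7, 8, 4, 2]


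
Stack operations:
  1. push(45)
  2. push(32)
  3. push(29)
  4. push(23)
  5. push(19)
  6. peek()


push(45) -> [45]
push(32) -> [45, 32]
push(29) -> [45, 32, 29]
push(23) -> [45, 32, 29, 23]
push(19) -> [45, 32, 29, 23, 19]
peek()->19

Final stack: [45, 32, 29, 23, 19]


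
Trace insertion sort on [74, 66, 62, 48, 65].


Initial: [74, 66, 62, 48, 65]
Insert 66: [66, 74, 62, 48, 65]
Insert 62: [62, 66, 74, 48, 65]
Insert 48: [48, 62, 66, 74, 65]
Insert 65: [48, 62, 65, 66, 74]

Sorted: [48, 62, 65, 66, 74]


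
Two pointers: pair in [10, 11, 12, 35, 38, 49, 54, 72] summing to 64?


lo=0(10)+hi=7(72)=82
lo=0(10)+hi=6(54)=64

Yes: 10+54=64


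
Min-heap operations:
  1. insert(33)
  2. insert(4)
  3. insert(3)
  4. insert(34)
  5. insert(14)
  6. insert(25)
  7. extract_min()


insert(33) -> [33]
insert(4) -> [4, 33]
insert(3) -> [3, 33, 4]
insert(34) -> [3, 33, 4, 34]
insert(14) -> [3, 14, 4, 34, 33]
insert(25) -> [3, 14, 4, 34, 33, 25]
extract_min()->3, [4, 14, 25, 34, 33]

Final heap: [4, 14, 25, 34, 33]


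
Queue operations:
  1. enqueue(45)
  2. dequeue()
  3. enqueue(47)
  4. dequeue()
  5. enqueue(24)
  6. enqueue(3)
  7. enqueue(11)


enqueue(45) -> [45]
dequeue()->45, []
enqueue(47) -> [47]
dequeue()->47, []
enqueue(24) -> [24]
enqueue(3) -> [24, 3]
enqueue(11) -> [24, 3, 11]

Final queue: [24, 3, 11]


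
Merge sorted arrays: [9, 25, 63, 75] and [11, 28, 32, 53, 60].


Take 9 from A
Take 11 from B
Take 25 from A
Take 28 from B
Take 32 from B
Take 53 from B
Take 60 from B

Merged: [9, 11, 25, 28, 32, 53, 60, 63, 75]


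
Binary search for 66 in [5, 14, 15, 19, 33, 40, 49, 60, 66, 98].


Step 1: lo=0, hi=9, mid=4, val=33
Step 2: lo=5, hi=9, mid=7, val=60
Step 3: lo=8, hi=9, mid=8, val=66

Found at index 8


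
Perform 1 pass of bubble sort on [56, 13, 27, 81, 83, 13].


Initial: [56, 13, 27, 81, 83, 13]
Pass 1: [13, 27, 56, 81, 13, 83] (3 swaps)

After 1 pass: [13, 27, 56, 81, 13, 83]


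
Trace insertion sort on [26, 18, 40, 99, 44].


Initial: [26, 18, 40, 99, 44]
Insert 18: [18, 26, 40, 99, 44]
Insert 40: [18, 26, 40, 99, 44]
Insert 99: [18, 26, 40, 99, 44]
Insert 44: [18, 26, 40, 44, 99]

Sorted: [18, 26, 40, 44, 99]


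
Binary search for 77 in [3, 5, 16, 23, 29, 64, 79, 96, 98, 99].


Step 1: lo=0, hi=9, mid=4, val=29
Step 2: lo=5, hi=9, mid=7, val=96
Step 3: lo=5, hi=6, mid=5, val=64
Step 4: lo=6, hi=6, mid=6, val=79

Not found


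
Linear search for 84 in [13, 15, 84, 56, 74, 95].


i=0: 13!=84
i=1: 15!=84
i=2: 84==84 found!

Found at 2, 3 comps


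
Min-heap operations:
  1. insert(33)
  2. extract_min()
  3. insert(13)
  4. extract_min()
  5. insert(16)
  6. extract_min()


insert(33) -> [33]
extract_min()->33, []
insert(13) -> [13]
extract_min()->13, []
insert(16) -> [16]
extract_min()->16, []

Final heap: []


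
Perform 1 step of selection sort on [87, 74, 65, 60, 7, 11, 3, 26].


Initial: [87, 74, 65, 60, 7, 11, 3, 26]
Step 1: min=3 at 6
  Swap: [3, 74, 65, 60, 7, 11, 87, 26]

After 1 step: [3, 74, 65, 60, 7, 11, 87, 26]


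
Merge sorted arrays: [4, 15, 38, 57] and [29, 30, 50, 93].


Take 4 from A
Take 15 from A
Take 29 from B
Take 30 from B
Take 38 from A
Take 50 from B
Take 57 from A

Merged: [4, 15, 29, 30, 38, 50, 57, 93]


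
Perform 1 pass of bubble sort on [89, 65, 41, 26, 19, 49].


Initial: [89, 65, 41, 26, 19, 49]
Pass 1: [65, 41, 26, 19, 49, 89] (5 swaps)

After 1 pass: [65, 41, 26, 19, 49, 89]


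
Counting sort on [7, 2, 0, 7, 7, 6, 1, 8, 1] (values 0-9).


Input: [7, 2, 0, 7, 7, 6, 1, 8, 1]
Counts: [1, 2, 1, 0, 0, 0, 1, 3, 1, 0]

Sorted: [0, 1, 1, 2, 6, 7, 7, 7, 8]


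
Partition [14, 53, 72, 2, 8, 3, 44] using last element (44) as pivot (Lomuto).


Pivot: 44
  14 <= 44: advance i (no swap)
  2 <= 44: swap -> [14, 2, 72, 53, 8, 3, 44]
  8 <= 44: swap -> [14, 2, 8, 53, 72, 3, 44]
  3 <= 44: swap -> [14, 2, 8, 3, 72, 53, 44]
Place pivot at 4: [14, 2, 8, 3, 44, 53, 72]

Partitioned: [14, 2, 8, 3, 44, 53, 72]


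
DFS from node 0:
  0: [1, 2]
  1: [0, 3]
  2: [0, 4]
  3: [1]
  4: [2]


Visit 0, push [2, 1]
Visit 1, push [3]
Visit 3, push []
Visit 2, push [4]
Visit 4, push []

DFS order: [0, 1, 3, 2, 4]


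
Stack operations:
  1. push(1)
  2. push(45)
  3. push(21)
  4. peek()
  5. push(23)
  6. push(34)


push(1) -> [1]
push(45) -> [1, 45]
push(21) -> [1, 45, 21]
peek()->21
push(23) -> [1, 45, 21, 23]
push(34) -> [1, 45, 21, 23, 34]

Final stack: [1, 45, 21, 23, 34]


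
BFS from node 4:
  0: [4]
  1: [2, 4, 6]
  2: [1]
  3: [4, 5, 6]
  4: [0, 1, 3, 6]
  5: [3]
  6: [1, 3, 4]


Visit 4, enqueue [0, 1, 3, 6]
Visit 0, enqueue []
Visit 1, enqueue [2]
Visit 3, enqueue [5]
Visit 6, enqueue []
Visit 2, enqueue []
Visit 5, enqueue []

BFS order: [4, 0, 1, 3, 6, 2, 5]


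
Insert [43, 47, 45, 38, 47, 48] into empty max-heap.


Insert 43: [43]
Insert 47: [47, 43]
Insert 45: [47, 43, 45]
Insert 38: [47, 43, 45, 38]
Insert 47: [47, 47, 45, 38, 43]
Insert 48: [48, 47, 47, 38, 43, 45]

Final heap: [48, 47, 47, 38, 43, 45]


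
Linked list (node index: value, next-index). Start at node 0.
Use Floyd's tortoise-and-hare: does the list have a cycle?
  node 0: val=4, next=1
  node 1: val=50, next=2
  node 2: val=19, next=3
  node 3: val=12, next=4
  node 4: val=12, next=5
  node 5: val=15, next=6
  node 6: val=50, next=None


Floyd's tortoise (slow, +1) and hare (fast, +2):
  init: slow=0, fast=0
  step 1: slow=1, fast=2
  step 2: slow=2, fast=4
  step 3: slow=3, fast=6
  step 4: fast -> None, no cycle

Cycle: no


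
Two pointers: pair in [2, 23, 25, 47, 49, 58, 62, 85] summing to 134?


lo=0(2)+hi=7(85)=87
lo=1(23)+hi=7(85)=108
lo=2(25)+hi=7(85)=110
lo=3(47)+hi=7(85)=132
lo=4(49)+hi=7(85)=134

Yes: 49+85=134


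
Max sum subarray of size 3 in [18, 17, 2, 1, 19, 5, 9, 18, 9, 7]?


[0:3]: 37
[1:4]: 20
[2:5]: 22
[3:6]: 25
[4:7]: 33
[5:8]: 32
[6:9]: 36
[7:10]: 34

Max: 37 at [0:3]


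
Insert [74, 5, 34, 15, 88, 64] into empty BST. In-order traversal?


Insert 74: root
Insert 5: L from 74
Insert 34: L from 74 -> R from 5
Insert 15: L from 74 -> R from 5 -> L from 34
Insert 88: R from 74
Insert 64: L from 74 -> R from 5 -> R from 34

In-order: [5, 15, 34, 64, 74, 88]


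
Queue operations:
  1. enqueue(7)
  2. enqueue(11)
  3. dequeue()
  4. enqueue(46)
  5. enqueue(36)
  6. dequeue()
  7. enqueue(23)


enqueue(7) -> [7]
enqueue(11) -> [7, 11]
dequeue()->7, [11]
enqueue(46) -> [11, 46]
enqueue(36) -> [11, 46, 36]
dequeue()->11, [46, 36]
enqueue(23) -> [46, 36, 23]

Final queue: [46, 36, 23]


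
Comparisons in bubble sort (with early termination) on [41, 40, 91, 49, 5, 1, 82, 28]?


Algorithm: bubble sort (with early termination)
Input: [41, 40, 91, 49, 5, 1, 82, 28]
Sorted: [1, 5, 28, 40, 41, 49, 82, 91]

27


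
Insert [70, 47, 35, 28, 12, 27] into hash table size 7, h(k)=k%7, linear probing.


Insert 70: h=0 -> slot 0
Insert 47: h=5 -> slot 5
Insert 35: h=0, 1 probes -> slot 1
Insert 28: h=0, 2 probes -> slot 2
Insert 12: h=5, 1 probes -> slot 6
Insert 27: h=6, 4 probes -> slot 3

Table: [70, 35, 28, 27, None, 47, 12]


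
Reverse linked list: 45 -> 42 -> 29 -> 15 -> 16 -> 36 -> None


Step 1: curr=45, set curr.next=prev(None) | reversed so far: 45
Step 2: curr=42, set curr.next=prev(45) | reversed so far: 42 -> 45
Step 3: curr=29, set curr.next=prev(42) | reversed so far: 29 -> 42 -> 45
Step 4: curr=15, set curr.next=prev(29) | reversed so far: 15 -> 29 -> 42 -> 45
Step 5: curr=16, set curr.next=prev(15) | reversed so far: 16 -> 15 -> 29 -> 42 -> 45
Step 6: curr=36, set curr.next=prev(16) | reversed so far: 36 -> 16 -> 15 -> 29 -> 42 -> 45

36 -> 16 -> 15 -> 29 -> 42 -> 45 -> None


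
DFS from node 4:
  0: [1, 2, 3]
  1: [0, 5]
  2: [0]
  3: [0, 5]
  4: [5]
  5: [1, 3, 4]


Visit 4, push [5]
Visit 5, push [3, 1]
Visit 1, push [0]
Visit 0, push [3, 2]
Visit 2, push []
Visit 3, push []

DFS order: [4, 5, 1, 0, 2, 3]


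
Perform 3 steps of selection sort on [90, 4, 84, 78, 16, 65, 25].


Initial: [90, 4, 84, 78, 16, 65, 25]
Step 1: min=4 at 1
  Swap: [4, 90, 84, 78, 16, 65, 25]
Step 2: min=16 at 4
  Swap: [4, 16, 84, 78, 90, 65, 25]
Step 3: min=25 at 6
  Swap: [4, 16, 25, 78, 90, 65, 84]

After 3 steps: [4, 16, 25, 78, 90, 65, 84]


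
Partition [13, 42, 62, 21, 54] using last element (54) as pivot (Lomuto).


Pivot: 54
  13 <= 54: advance i (no swap)
  42 <= 54: advance i (no swap)
  21 <= 54: swap -> [13, 42, 21, 62, 54]
Place pivot at 3: [13, 42, 21, 54, 62]

Partitioned: [13, 42, 21, 54, 62]


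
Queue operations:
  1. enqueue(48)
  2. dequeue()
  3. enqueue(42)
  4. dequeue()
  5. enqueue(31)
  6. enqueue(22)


enqueue(48) -> [48]
dequeue()->48, []
enqueue(42) -> [42]
dequeue()->42, []
enqueue(31) -> [31]
enqueue(22) -> [31, 22]

Final queue: [31, 22]


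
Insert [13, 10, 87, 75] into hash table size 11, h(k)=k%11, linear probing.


Insert 13: h=2 -> slot 2
Insert 10: h=10 -> slot 10
Insert 87: h=10, 1 probes -> slot 0
Insert 75: h=9 -> slot 9

Table: [87, None, 13, None, None, None, None, None, None, 75, 10]


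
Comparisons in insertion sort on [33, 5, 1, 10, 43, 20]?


Algorithm: insertion sort
Input: [33, 5, 1, 10, 43, 20]
Sorted: [1, 5, 10, 20, 33, 43]

9


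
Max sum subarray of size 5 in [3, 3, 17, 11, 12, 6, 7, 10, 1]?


[0:5]: 46
[1:6]: 49
[2:7]: 53
[3:8]: 46
[4:9]: 36

Max: 53 at [2:7]


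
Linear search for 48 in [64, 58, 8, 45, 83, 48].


i=0: 64!=48
i=1: 58!=48
i=2: 8!=48
i=3: 45!=48
i=4: 83!=48
i=5: 48==48 found!

Found at 5, 6 comps


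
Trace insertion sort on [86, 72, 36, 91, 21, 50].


Initial: [86, 72, 36, 91, 21, 50]
Insert 72: [72, 86, 36, 91, 21, 50]
Insert 36: [36, 72, 86, 91, 21, 50]
Insert 91: [36, 72, 86, 91, 21, 50]
Insert 21: [21, 36, 72, 86, 91, 50]
Insert 50: [21, 36, 50, 72, 86, 91]

Sorted: [21, 36, 50, 72, 86, 91]


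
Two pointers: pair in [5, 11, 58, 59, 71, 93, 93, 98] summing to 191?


lo=0(5)+hi=7(98)=103
lo=1(11)+hi=7(98)=109
lo=2(58)+hi=7(98)=156
lo=3(59)+hi=7(98)=157
lo=4(71)+hi=7(98)=169
lo=5(93)+hi=7(98)=191

Yes: 93+98=191


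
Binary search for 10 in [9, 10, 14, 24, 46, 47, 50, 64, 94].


Step 1: lo=0, hi=8, mid=4, val=46
Step 2: lo=0, hi=3, mid=1, val=10

Found at index 1


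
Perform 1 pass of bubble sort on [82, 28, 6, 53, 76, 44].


Initial: [82, 28, 6, 53, 76, 44]
Pass 1: [28, 6, 53, 76, 44, 82] (5 swaps)

After 1 pass: [28, 6, 53, 76, 44, 82]


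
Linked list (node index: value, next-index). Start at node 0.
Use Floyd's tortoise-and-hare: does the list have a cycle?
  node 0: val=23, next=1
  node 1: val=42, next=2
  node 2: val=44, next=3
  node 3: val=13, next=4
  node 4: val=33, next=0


Floyd's tortoise (slow, +1) and hare (fast, +2):
  init: slow=0, fast=0
  step 1: slow=1, fast=2
  step 2: slow=2, fast=4
  step 3: slow=3, fast=1
  step 4: slow=4, fast=3
  step 5: slow=0, fast=0
  slow == fast at node 0: cycle detected

Cycle: yes


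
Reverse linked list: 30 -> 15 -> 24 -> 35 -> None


Step 1: curr=30, set curr.next=prev(None) | reversed so far: 30
Step 2: curr=15, set curr.next=prev(30) | reversed so far: 15 -> 30
Step 3: curr=24, set curr.next=prev(15) | reversed so far: 24 -> 15 -> 30
Step 4: curr=35, set curr.next=prev(24) | reversed so far: 35 -> 24 -> 15 -> 30

35 -> 24 -> 15 -> 30 -> None


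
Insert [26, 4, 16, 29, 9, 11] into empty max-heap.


Insert 26: [26]
Insert 4: [26, 4]
Insert 16: [26, 4, 16]
Insert 29: [29, 26, 16, 4]
Insert 9: [29, 26, 16, 4, 9]
Insert 11: [29, 26, 16, 4, 9, 11]

Final heap: [29, 26, 16, 4, 9, 11]


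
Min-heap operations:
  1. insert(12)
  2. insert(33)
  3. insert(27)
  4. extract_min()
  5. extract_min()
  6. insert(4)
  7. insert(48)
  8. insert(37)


insert(12) -> [12]
insert(33) -> [12, 33]
insert(27) -> [12, 33, 27]
extract_min()->12, [27, 33]
extract_min()->27, [33]
insert(4) -> [4, 33]
insert(48) -> [4, 33, 48]
insert(37) -> [4, 33, 48, 37]

Final heap: [4, 33, 48, 37]


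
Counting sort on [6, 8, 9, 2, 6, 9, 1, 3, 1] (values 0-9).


Input: [6, 8, 9, 2, 6, 9, 1, 3, 1]
Counts: [0, 2, 1, 1, 0, 0, 2, 0, 1, 2]

Sorted: [1, 1, 2, 3, 6, 6, 8, 9, 9]


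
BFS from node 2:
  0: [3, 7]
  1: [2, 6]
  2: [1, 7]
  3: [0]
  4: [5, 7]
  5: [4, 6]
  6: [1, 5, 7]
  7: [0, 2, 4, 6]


Visit 2, enqueue [1, 7]
Visit 1, enqueue [6]
Visit 7, enqueue [0, 4]
Visit 6, enqueue [5]
Visit 0, enqueue [3]
Visit 4, enqueue []
Visit 5, enqueue []
Visit 3, enqueue []

BFS order: [2, 1, 7, 6, 0, 4, 5, 3]


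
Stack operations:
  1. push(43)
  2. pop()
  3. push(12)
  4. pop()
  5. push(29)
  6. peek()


push(43) -> [43]
pop()->43, []
push(12) -> [12]
pop()->12, []
push(29) -> [29]
peek()->29

Final stack: [29]


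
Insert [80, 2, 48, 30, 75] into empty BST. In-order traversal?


Insert 80: root
Insert 2: L from 80
Insert 48: L from 80 -> R from 2
Insert 30: L from 80 -> R from 2 -> L from 48
Insert 75: L from 80 -> R from 2 -> R from 48

In-order: [2, 30, 48, 75, 80]


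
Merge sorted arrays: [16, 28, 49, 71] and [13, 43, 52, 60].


Take 13 from B
Take 16 from A
Take 28 from A
Take 43 from B
Take 49 from A
Take 52 from B
Take 60 from B

Merged: [13, 16, 28, 43, 49, 52, 60, 71]


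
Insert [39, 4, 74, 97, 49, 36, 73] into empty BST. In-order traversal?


Insert 39: root
Insert 4: L from 39
Insert 74: R from 39
Insert 97: R from 39 -> R from 74
Insert 49: R from 39 -> L from 74
Insert 36: L from 39 -> R from 4
Insert 73: R from 39 -> L from 74 -> R from 49

In-order: [4, 36, 39, 49, 73, 74, 97]


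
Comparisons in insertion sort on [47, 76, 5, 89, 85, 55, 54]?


Algorithm: insertion sort
Input: [47, 76, 5, 89, 85, 55, 54]
Sorted: [5, 47, 54, 55, 76, 85, 89]

15


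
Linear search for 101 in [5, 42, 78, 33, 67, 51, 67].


i=0: 5!=101
i=1: 42!=101
i=2: 78!=101
i=3: 33!=101
i=4: 67!=101
i=5: 51!=101
i=6: 67!=101

Not found, 7 comps


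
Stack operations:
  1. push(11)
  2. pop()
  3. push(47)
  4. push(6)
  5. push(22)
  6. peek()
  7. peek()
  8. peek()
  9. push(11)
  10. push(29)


push(11) -> [11]
pop()->11, []
push(47) -> [47]
push(6) -> [47, 6]
push(22) -> [47, 6, 22]
peek()->22
peek()->22
peek()->22
push(11) -> [47, 6, 22, 11]
push(29) -> [47, 6, 22, 11, 29]

Final stack: [47, 6, 22, 11, 29]


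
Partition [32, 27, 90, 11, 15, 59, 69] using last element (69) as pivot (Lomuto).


Pivot: 69
  32 <= 69: advance i (no swap)
  27 <= 69: advance i (no swap)
  11 <= 69: swap -> [32, 27, 11, 90, 15, 59, 69]
  15 <= 69: swap -> [32, 27, 11, 15, 90, 59, 69]
  59 <= 69: swap -> [32, 27, 11, 15, 59, 90, 69]
Place pivot at 5: [32, 27, 11, 15, 59, 69, 90]

Partitioned: [32, 27, 11, 15, 59, 69, 90]


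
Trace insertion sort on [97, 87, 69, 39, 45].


Initial: [97, 87, 69, 39, 45]
Insert 87: [87, 97, 69, 39, 45]
Insert 69: [69, 87, 97, 39, 45]
Insert 39: [39, 69, 87, 97, 45]
Insert 45: [39, 45, 69, 87, 97]

Sorted: [39, 45, 69, 87, 97]


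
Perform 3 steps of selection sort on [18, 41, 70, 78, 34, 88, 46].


Initial: [18, 41, 70, 78, 34, 88, 46]
Step 1: min=18 at 0
  Swap: [18, 41, 70, 78, 34, 88, 46]
Step 2: min=34 at 4
  Swap: [18, 34, 70, 78, 41, 88, 46]
Step 3: min=41 at 4
  Swap: [18, 34, 41, 78, 70, 88, 46]

After 3 steps: [18, 34, 41, 78, 70, 88, 46]


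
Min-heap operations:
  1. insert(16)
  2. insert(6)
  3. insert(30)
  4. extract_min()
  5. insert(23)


insert(16) -> [16]
insert(6) -> [6, 16]
insert(30) -> [6, 16, 30]
extract_min()->6, [16, 30]
insert(23) -> [16, 30, 23]

Final heap: [16, 30, 23]


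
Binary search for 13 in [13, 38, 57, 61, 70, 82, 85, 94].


Step 1: lo=0, hi=7, mid=3, val=61
Step 2: lo=0, hi=2, mid=1, val=38
Step 3: lo=0, hi=0, mid=0, val=13

Found at index 0


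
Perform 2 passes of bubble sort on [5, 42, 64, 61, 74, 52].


Initial: [5, 42, 64, 61, 74, 52]
Pass 1: [5, 42, 61, 64, 52, 74] (2 swaps)
Pass 2: [5, 42, 61, 52, 64, 74] (1 swaps)

After 2 passes: [5, 42, 61, 52, 64, 74]


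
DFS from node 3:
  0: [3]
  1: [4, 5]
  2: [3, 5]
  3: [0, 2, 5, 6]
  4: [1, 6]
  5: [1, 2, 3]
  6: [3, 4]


Visit 3, push [6, 5, 2, 0]
Visit 0, push []
Visit 2, push [5]
Visit 5, push [1]
Visit 1, push [4]
Visit 4, push [6]
Visit 6, push []

DFS order: [3, 0, 2, 5, 1, 4, 6]


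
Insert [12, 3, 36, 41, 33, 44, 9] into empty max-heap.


Insert 12: [12]
Insert 3: [12, 3]
Insert 36: [36, 3, 12]
Insert 41: [41, 36, 12, 3]
Insert 33: [41, 36, 12, 3, 33]
Insert 44: [44, 36, 41, 3, 33, 12]
Insert 9: [44, 36, 41, 3, 33, 12, 9]

Final heap: [44, 36, 41, 3, 33, 12, 9]


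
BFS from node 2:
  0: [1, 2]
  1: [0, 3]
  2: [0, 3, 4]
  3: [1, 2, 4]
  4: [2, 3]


Visit 2, enqueue [0, 3, 4]
Visit 0, enqueue [1]
Visit 3, enqueue []
Visit 4, enqueue []
Visit 1, enqueue []

BFS order: [2, 0, 3, 4, 1]


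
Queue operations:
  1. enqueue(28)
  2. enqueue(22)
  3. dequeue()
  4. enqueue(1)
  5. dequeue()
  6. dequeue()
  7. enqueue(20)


enqueue(28) -> [28]
enqueue(22) -> [28, 22]
dequeue()->28, [22]
enqueue(1) -> [22, 1]
dequeue()->22, [1]
dequeue()->1, []
enqueue(20) -> [20]

Final queue: [20]


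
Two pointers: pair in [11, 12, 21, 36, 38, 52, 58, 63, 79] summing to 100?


lo=0(11)+hi=8(79)=90
lo=1(12)+hi=8(79)=91
lo=2(21)+hi=8(79)=100

Yes: 21+79=100


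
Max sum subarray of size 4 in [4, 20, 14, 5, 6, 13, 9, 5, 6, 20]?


[0:4]: 43
[1:5]: 45
[2:6]: 38
[3:7]: 33
[4:8]: 33
[5:9]: 33
[6:10]: 40

Max: 45 at [1:5]


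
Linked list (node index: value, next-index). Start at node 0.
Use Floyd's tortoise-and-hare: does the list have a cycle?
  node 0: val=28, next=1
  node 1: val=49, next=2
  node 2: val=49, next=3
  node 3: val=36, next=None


Floyd's tortoise (slow, +1) and hare (fast, +2):
  init: slow=0, fast=0
  step 1: slow=1, fast=2
  step 2: fast 2->3->None, no cycle

Cycle: no


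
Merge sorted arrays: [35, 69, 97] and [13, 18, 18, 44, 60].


Take 13 from B
Take 18 from B
Take 18 from B
Take 35 from A
Take 44 from B
Take 60 from B

Merged: [13, 18, 18, 35, 44, 60, 69, 97]


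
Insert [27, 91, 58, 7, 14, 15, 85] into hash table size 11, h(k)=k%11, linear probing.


Insert 27: h=5 -> slot 5
Insert 91: h=3 -> slot 3
Insert 58: h=3, 1 probes -> slot 4
Insert 7: h=7 -> slot 7
Insert 14: h=3, 3 probes -> slot 6
Insert 15: h=4, 4 probes -> slot 8
Insert 85: h=8, 1 probes -> slot 9

Table: [None, None, None, 91, 58, 27, 14, 7, 15, 85, None]


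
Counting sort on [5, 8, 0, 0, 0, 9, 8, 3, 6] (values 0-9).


Input: [5, 8, 0, 0, 0, 9, 8, 3, 6]
Counts: [3, 0, 0, 1, 0, 1, 1, 0, 2, 1]

Sorted: [0, 0, 0, 3, 5, 6, 8, 8, 9]


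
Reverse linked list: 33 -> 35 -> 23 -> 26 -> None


Step 1: curr=33, set curr.next=prev(None) | reversed so far: 33
Step 2: curr=35, set curr.next=prev(33) | reversed so far: 35 -> 33
Step 3: curr=23, set curr.next=prev(35) | reversed so far: 23 -> 35 -> 33
Step 4: curr=26, set curr.next=prev(23) | reversed so far: 26 -> 23 -> 35 -> 33

26 -> 23 -> 35 -> 33 -> None


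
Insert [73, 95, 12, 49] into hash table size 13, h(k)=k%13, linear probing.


Insert 73: h=8 -> slot 8
Insert 95: h=4 -> slot 4
Insert 12: h=12 -> slot 12
Insert 49: h=10 -> slot 10

Table: [None, None, None, None, 95, None, None, None, 73, None, 49, None, 12]


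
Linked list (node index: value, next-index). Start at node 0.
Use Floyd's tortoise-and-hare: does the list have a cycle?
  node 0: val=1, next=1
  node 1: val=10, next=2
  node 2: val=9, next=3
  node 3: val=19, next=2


Floyd's tortoise (slow, +1) and hare (fast, +2):
  init: slow=0, fast=0
  step 1: slow=1, fast=2
  step 2: slow=2, fast=2
  slow == fast at node 2: cycle detected

Cycle: yes


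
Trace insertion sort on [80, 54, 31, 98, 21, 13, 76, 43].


Initial: [80, 54, 31, 98, 21, 13, 76, 43]
Insert 54: [54, 80, 31, 98, 21, 13, 76, 43]
Insert 31: [31, 54, 80, 98, 21, 13, 76, 43]
Insert 98: [31, 54, 80, 98, 21, 13, 76, 43]
Insert 21: [21, 31, 54, 80, 98, 13, 76, 43]
Insert 13: [13, 21, 31, 54, 80, 98, 76, 43]
Insert 76: [13, 21, 31, 54, 76, 80, 98, 43]
Insert 43: [13, 21, 31, 43, 54, 76, 80, 98]

Sorted: [13, 21, 31, 43, 54, 76, 80, 98]


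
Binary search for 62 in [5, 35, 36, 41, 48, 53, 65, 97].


Step 1: lo=0, hi=7, mid=3, val=41
Step 2: lo=4, hi=7, mid=5, val=53
Step 3: lo=6, hi=7, mid=6, val=65

Not found


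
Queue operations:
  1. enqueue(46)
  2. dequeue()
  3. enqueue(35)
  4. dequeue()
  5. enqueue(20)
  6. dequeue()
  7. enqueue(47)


enqueue(46) -> [46]
dequeue()->46, []
enqueue(35) -> [35]
dequeue()->35, []
enqueue(20) -> [20]
dequeue()->20, []
enqueue(47) -> [47]

Final queue: [47]


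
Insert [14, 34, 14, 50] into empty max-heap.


Insert 14: [14]
Insert 34: [34, 14]
Insert 14: [34, 14, 14]
Insert 50: [50, 34, 14, 14]

Final heap: [50, 34, 14, 14]


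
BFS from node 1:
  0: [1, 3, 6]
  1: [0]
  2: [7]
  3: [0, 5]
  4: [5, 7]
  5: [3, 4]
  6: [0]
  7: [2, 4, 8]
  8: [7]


Visit 1, enqueue [0]
Visit 0, enqueue [3, 6]
Visit 3, enqueue [5]
Visit 6, enqueue []
Visit 5, enqueue [4]
Visit 4, enqueue [7]
Visit 7, enqueue [2, 8]
Visit 2, enqueue []
Visit 8, enqueue []

BFS order: [1, 0, 3, 6, 5, 4, 7, 2, 8]


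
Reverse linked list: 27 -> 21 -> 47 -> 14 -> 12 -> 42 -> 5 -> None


Step 1: curr=27, set curr.next=prev(None) | reversed so far: 27
Step 2: curr=21, set curr.next=prev(27) | reversed so far: 21 -> 27
Step 3: curr=47, set curr.next=prev(21) | reversed so far: 47 -> 21 -> 27
Step 4: curr=14, set curr.next=prev(47) | reversed so far: 14 -> 47 -> 21 -> 27
Step 5: curr=12, set curr.next=prev(14) | reversed so far: 12 -> 14 -> 47 -> 21 -> 27
Step 6: curr=42, set curr.next=prev(12) | reversed so far: 42 -> 12 -> 14 -> 47 -> 21 -> 27
Step 7: curr=5, set curr.next=prev(42) | reversed so far: 5 -> 42 -> 12 -> 14 -> 47 -> 21 -> 27

5 -> 42 -> 12 -> 14 -> 47 -> 21 -> 27 -> None


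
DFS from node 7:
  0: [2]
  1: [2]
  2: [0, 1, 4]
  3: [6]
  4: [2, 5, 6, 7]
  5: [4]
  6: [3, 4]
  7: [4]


Visit 7, push [4]
Visit 4, push [6, 5, 2]
Visit 2, push [1, 0]
Visit 0, push []
Visit 1, push []
Visit 5, push []
Visit 6, push [3]
Visit 3, push []

DFS order: [7, 4, 2, 0, 1, 5, 6, 3]


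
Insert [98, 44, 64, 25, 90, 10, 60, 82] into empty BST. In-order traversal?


Insert 98: root
Insert 44: L from 98
Insert 64: L from 98 -> R from 44
Insert 25: L from 98 -> L from 44
Insert 90: L from 98 -> R from 44 -> R from 64
Insert 10: L from 98 -> L from 44 -> L from 25
Insert 60: L from 98 -> R from 44 -> L from 64
Insert 82: L from 98 -> R from 44 -> R from 64 -> L from 90

In-order: [10, 25, 44, 60, 64, 82, 90, 98]


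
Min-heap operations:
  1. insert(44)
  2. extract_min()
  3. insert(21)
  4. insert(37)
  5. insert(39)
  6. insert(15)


insert(44) -> [44]
extract_min()->44, []
insert(21) -> [21]
insert(37) -> [21, 37]
insert(39) -> [21, 37, 39]
insert(15) -> [15, 21, 39, 37]

Final heap: [15, 21, 39, 37]


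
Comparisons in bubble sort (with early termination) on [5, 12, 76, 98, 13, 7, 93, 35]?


Algorithm: bubble sort (with early termination)
Input: [5, 12, 76, 98, 13, 7, 93, 35]
Sorted: [5, 7, 12, 13, 35, 76, 93, 98]

25


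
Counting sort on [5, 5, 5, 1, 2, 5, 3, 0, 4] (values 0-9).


Input: [5, 5, 5, 1, 2, 5, 3, 0, 4]
Counts: [1, 1, 1, 1, 1, 4, 0, 0, 0, 0]

Sorted: [0, 1, 2, 3, 4, 5, 5, 5, 5]


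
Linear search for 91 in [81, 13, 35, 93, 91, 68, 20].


i=0: 81!=91
i=1: 13!=91
i=2: 35!=91
i=3: 93!=91
i=4: 91==91 found!

Found at 4, 5 comps


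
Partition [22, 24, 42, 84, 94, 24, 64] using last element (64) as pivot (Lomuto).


Pivot: 64
  22 <= 64: advance i (no swap)
  24 <= 64: advance i (no swap)
  42 <= 64: advance i (no swap)
  24 <= 64: swap -> [22, 24, 42, 24, 94, 84, 64]
Place pivot at 4: [22, 24, 42, 24, 64, 84, 94]

Partitioned: [22, 24, 42, 24, 64, 84, 94]


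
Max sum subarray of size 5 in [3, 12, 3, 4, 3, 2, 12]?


[0:5]: 25
[1:6]: 24
[2:7]: 24

Max: 25 at [0:5]


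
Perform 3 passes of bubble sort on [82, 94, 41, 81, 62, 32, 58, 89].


Initial: [82, 94, 41, 81, 62, 32, 58, 89]
Pass 1: [82, 41, 81, 62, 32, 58, 89, 94] (6 swaps)
Pass 2: [41, 81, 62, 32, 58, 82, 89, 94] (5 swaps)
Pass 3: [41, 62, 32, 58, 81, 82, 89, 94] (3 swaps)

After 3 passes: [41, 62, 32, 58, 81, 82, 89, 94]


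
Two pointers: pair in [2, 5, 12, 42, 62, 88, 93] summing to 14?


lo=0(2)+hi=6(93)=95
lo=0(2)+hi=5(88)=90
lo=0(2)+hi=4(62)=64
lo=0(2)+hi=3(42)=44
lo=0(2)+hi=2(12)=14

Yes: 2+12=14


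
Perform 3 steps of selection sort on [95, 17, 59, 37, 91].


Initial: [95, 17, 59, 37, 91]
Step 1: min=17 at 1
  Swap: [17, 95, 59, 37, 91]
Step 2: min=37 at 3
  Swap: [17, 37, 59, 95, 91]
Step 3: min=59 at 2
  Swap: [17, 37, 59, 95, 91]

After 3 steps: [17, 37, 59, 95, 91]
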